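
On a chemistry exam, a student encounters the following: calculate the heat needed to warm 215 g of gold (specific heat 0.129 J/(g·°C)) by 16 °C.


q = mcΔT = 215 × 0.129 × 16
= 443.76 J

443.76 J


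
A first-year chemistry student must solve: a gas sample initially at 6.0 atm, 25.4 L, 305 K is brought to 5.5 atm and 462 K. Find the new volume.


P1V1/T1 = P2V2/T2
V2 = P1V1T2/(T1P2)
= 6.0×25.4×462/(305×5.5)
= 41.972 L

41.972 L


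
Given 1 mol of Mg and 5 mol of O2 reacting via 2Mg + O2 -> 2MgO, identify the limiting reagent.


Mole ratio available / coefficient:
  Mg: 1/2 = 0.500
  O2: 5/1 = 5.000
Smaller ratio is limiting.

Mg


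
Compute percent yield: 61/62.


% yield = actual/theoretical × 100
= 61/62 × 100
= 98.39%

98.39%


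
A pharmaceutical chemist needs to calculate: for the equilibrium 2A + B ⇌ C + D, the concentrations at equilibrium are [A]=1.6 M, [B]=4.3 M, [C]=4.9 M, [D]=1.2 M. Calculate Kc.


Kc = [C][D]/([A]^2[B])
= (4.9^1 × 1.2^1)/(1.6^2 × 4.3^1)
= 5.88/11.008
= 0.5342

0.5342


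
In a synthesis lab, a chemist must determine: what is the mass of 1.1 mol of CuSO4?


M(CuSO4) = 159.62 g/mol
mass = n × M = 1.1 × 159.62 = 175.58 g

175.58 g


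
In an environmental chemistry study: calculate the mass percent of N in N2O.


M(N2O) = 2×14.01 + 1×16.0 = 44.02 g/mol
Mass of N = 2 × 14.01 = 28.02 g/mol
% N = 28.02/44.02 × 100 = 63.65%

63.65%


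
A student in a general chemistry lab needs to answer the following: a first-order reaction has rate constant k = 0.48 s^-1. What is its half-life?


t½ = ln2/k = 0.693147/(0.48 s^-1)
= 1.444 s

1.444 s


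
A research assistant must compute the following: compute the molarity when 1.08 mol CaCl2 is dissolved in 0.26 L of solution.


M = n/V = 1.08/0.26 = 4.154 mol/L

4.154 M


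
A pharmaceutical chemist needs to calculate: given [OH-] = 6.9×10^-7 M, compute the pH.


pOH = -log10([OH-]) = -log10(6.9×10^-7)
= 7 - log10(6.9) = 6.16
pH = 14 - pOH = 14 - 6.16 = 7.84

7.84


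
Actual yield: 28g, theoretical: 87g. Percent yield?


% yield = actual/theoretical × 100
= 28/87 × 100
= 32.18%

32.18%


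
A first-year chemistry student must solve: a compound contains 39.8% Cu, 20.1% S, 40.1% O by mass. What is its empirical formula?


Assume 100 g sample. Moles of each element:
  Cu: 39.8/63.55 = 0.626 mol
  S: 20.1/32.07 = 0.627 mol
  O: 40.1/16.0 = 2.506 mol
Divide by smallest (0.626):
  Cu: 0.626/0.626 = 1.0
  S: 0.627/0.626 = 1.0
  O: 2.506/0.626 = 4.0
Empirical formula: CuSO4

CuSO4


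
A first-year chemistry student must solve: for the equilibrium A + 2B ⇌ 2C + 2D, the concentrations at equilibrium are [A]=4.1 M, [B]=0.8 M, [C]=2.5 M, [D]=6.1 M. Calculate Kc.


Kc = [C]^2[D]^2/([A][B]^2)
= (2.5^2 × 6.1^2)/(4.1^1 × 0.8^2)
= 232.5625/2.624
= 88.63

88.63


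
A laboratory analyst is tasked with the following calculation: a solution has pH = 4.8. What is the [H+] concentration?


[H+] = 10^(-pH) = 10^(-4.8)
= 1.58×10^-5 M

1.58×10^-5 M


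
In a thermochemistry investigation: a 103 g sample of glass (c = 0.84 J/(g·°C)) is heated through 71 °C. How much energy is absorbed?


q = mcΔT = 103 × 0.84 × 71
= 6142.92 J

6142.92 J


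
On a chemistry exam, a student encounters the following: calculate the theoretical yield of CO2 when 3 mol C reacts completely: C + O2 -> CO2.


Mole ratio CO2:C = 1:1
n(CO2) = 3 × 1/1 = 3.000 mol
mass = 3.000 × 44.01 = 132.03 g

132.03 g


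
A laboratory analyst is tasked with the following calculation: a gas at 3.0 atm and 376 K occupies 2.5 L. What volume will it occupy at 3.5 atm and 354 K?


P1V1/T1 = P2V2/T2
V2 = P1V1T2/(T1P2)
= 3.0×2.5×354/(376×3.5)
= 2.017 L

2.017 L


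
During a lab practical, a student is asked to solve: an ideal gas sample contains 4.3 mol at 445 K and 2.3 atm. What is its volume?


PV = nRT  (R = 0.08206 L·atm/(mol·K))
V = nRT/P = 4.3×0.08206×445/2.3
= 68.27 L

68.27 L


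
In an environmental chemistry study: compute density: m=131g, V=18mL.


ρ = mass/volume
= 131/18
= 7.278 g/mL

7.278 g/mL


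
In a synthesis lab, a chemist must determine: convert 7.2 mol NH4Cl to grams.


M(NH4Cl) = 53.49 g/mol
mass = n × M = 7.2 × 53.49 = 385.13 g

385.13 g


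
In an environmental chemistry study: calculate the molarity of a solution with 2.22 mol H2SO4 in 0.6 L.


M = n/V = 2.22/0.6 = 3.700 mol/L

3.700 M


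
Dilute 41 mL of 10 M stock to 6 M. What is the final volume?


C1V1 = C2V2
10 × 41 = 6 × V2
V2 = 410/6 = 68.33 mL

68.33 mL


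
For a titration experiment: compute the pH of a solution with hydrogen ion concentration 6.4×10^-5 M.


pH = -log10([H+]) = -log10(6.4×10^-5)
= 5 - log10(6.4)
= 5 - 0.81
= 4.19

4.19


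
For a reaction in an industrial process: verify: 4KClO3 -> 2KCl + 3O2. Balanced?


Equation: 4KClO3 -> 2KCl + 3O2
Check atoms: Cl: 4≠2, K: 4≠2, O: 12≠6
Not balanced

No, not balanced


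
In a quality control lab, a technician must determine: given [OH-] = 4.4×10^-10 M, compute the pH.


pOH = -log10([OH-]) = -log10(4.4×10^-10)
= 10 - log10(4.4) = 9.36
pH = 14 - pOH = 14 - 9.36 = 4.64

4.64


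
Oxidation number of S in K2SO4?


2(+1) + x + 4(-2) = 0, so x = +6
Oxidation number: +6

+6


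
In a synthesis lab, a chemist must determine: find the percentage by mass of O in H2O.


M(H2O) = 2×1.008 + 1×16.0 = 18.016 g/mol
Mass of O = 1 × 16.0 = 16.00 g/mol
% O = 16.00/18.016 × 100 = 88.81%

88.81%


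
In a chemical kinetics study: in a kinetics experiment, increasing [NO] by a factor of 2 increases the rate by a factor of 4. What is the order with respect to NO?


rate ∝ [NO]^n
2^n = 4 → n = 2
Order in NO: 2

2


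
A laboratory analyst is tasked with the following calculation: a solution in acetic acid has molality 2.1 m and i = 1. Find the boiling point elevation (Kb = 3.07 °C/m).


ΔTb = Kb × m × i
= 3.07 × 2.1 × 1
= 6.447 °C

6.447 °C


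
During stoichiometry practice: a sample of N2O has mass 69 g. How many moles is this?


M(N2O) = 44.02 g/mol
n = mass/M = 69/44.02 = 1.5675 mol

1.5675 mol


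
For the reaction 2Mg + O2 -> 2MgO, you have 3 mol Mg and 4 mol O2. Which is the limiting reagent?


Mole ratio available / coefficient:
  Mg: 3/2 = 1.500
  O2: 4/1 = 4.000
Smaller ratio is limiting.

Mg


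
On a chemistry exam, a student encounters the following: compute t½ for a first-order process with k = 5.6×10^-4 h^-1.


t½ = ln2/k = 0.693147/(5.6×10^-4 h^-1)
= 1238 h

1238 h


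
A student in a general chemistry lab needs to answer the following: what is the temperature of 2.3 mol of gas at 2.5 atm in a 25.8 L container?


PV = nRT  (R = 0.08206 L·atm/(mol·K))
T = PV/(nR) = 2.5×25.8/(2.3×0.08206)
= 64.50/0.188738
= 341.74 K

341.74 K


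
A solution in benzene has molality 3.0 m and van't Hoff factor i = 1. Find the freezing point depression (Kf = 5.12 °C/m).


ΔTf = Kf × m × i
= 5.12 × 3.0 × 1
= 15.36 °C

15.36 °C


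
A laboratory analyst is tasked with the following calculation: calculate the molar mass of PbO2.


M(PbO2) = 1×207.2 + 2×16.0
= 207.2 + 32.0
= 239.2 g/mol

239.2 g/mol


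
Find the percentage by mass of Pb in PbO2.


M(PbO2) = 1×207.2 + 2×16.0 = 239.20 g/mol
Mass of Pb = 1 × 207.2 = 207.20 g/mol
% Pb = 207.20/239.20 × 100 = 86.62%

86.62%


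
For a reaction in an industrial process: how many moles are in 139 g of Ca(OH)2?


M(Ca(OH)2) = 74.1 g/mol
n = mass/M = 139/74.1 = 1.8758 mol

1.8758 mol


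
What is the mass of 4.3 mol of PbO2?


M(PbO2) = 239.2 g/mol
mass = n × M = 4.3 × 239.2 = 1028.56 g

1028.56 g


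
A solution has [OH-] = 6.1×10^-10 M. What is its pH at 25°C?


pOH = -log10([OH-]) = -log10(6.1×10^-10)
= 10 - log10(6.1) = 9.21
pH = 14 - pOH = 14 - 9.21 = 4.79

4.79


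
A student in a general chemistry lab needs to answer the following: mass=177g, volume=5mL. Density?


ρ = mass/volume
= 177/5
= 35.4 g/mL

35.4 g/mL


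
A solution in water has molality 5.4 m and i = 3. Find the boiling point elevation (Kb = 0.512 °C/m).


ΔTb = Kb × m × i
= 0.512 × 5.4 × 3
= 8.2944 °C

8.2944 °C


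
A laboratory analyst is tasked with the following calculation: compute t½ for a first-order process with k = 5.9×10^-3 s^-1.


t½ = ln2/k = 0.693147/(5.9×10^-3 s^-1)
= 117.5 s

117.5 s


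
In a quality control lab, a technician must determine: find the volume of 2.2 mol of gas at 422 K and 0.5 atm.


PV = nRT  (R = 0.08206 L·atm/(mol·K))
V = nRT/P = 2.2×0.08206×422/0.5
= 152.369 L

152.369 L


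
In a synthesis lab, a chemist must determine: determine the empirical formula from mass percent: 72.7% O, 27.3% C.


Assume 100 g sample. Moles of each element:
  O: 72.7/16.0 = 4.544 mol
  C: 27.3/12.01 = 2.273 mol
Divide by smallest (2.273):
  O: 4.544/2.273 = 2.0
  C: 2.273/2.273 = 1.0
Empirical formula: CO2

CO2


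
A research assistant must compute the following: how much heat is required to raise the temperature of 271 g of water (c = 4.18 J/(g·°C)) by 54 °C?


q = mcΔT = 271 × 4.18 × 54
= 61170.12 J

61170.12 J


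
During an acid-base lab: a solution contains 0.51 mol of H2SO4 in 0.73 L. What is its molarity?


M = n/V = 0.51/0.73 = 0.699 mol/L

0.699 M


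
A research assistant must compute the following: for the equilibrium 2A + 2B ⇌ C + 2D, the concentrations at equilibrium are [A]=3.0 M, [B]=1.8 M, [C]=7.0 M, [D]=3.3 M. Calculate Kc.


Kc = [C][D]^2/([A]^2[B]^2)
= (7.0^1 × 3.3^2)/(3.0^2 × 1.8^2)
= 76.23/29.16
= 2.614

2.614


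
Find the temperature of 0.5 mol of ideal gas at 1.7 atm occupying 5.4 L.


PV = nRT  (R = 0.08206 L·atm/(mol·K))
T = PV/(nR) = 1.7×5.4/(0.5×0.08206)
= 9.18/0.041030
= 223.74 K

223.74 K


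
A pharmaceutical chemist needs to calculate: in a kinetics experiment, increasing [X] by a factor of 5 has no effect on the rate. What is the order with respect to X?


rate ∝ [X]^n
rate ∝ [X]^0
Order in X: 0

0


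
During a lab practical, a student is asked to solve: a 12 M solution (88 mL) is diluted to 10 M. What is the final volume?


C1V1 = C2V2
12 × 88 = 10 × V2
V2 = 1056/10 = 105.6 mL

105.6 mL


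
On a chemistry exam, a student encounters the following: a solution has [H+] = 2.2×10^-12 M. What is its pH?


pH = -log10([H+]) = -log10(2.2×10^-12)
= 12 - log10(2.2)
= 12 - 0.34
= 11.66

11.66


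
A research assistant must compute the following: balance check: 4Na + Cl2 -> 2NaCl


Equation: 4Na + Cl2 -> 2NaCl
Check atoms: Cl: 2=2, Na: 4≠2
Not balanced

No, not balanced


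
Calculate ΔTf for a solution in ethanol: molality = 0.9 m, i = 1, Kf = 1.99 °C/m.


ΔTf = Kf × m × i
= 1.99 × 0.9 × 1
= 1.791 °C

1.791 °C


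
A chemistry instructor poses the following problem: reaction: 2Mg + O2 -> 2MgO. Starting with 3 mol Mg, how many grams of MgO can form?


Mole ratio MgO:Mg = 2:2
n(MgO) = 3 × 2/2 = 3.000 mol
mass = 3.000 × 40.31 = 120.93 g

120.93 g


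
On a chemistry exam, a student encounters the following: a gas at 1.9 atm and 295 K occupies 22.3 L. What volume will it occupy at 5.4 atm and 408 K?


P1V1/T1 = P2V2/T2
V2 = P1V1T2/(T1P2)
= 1.9×22.3×408/(295×5.4)
= 10.852 L

10.852 L


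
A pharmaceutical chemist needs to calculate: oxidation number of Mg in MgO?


Group 2 metal: +2
Oxidation number: +2

+2


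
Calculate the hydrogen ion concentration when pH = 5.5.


[H+] = 10^(-pH) = 10^(-5.5)
= 3.16×10^-6 M

3.16×10^-6 M


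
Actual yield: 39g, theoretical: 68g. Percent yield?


% yield = actual/theoretical × 100
= 39/68 × 100
= 57.35%

57.35%


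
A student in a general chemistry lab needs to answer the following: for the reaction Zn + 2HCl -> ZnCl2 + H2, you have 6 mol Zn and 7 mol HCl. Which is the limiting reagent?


Mole ratio available / coefficient:
  Zn: 6/1 = 6.000
  HCl: 7/2 = 3.500
Smaller ratio is limiting.

HCl


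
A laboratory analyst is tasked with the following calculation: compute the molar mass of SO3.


M(SO3) = 1×32.07 + 3×16.0
= 32.07 + 48.0
= 80.07 g/mol

80.07 g/mol


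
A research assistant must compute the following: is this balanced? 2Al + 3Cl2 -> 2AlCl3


Equation: 2Al + 3Cl2 -> 2AlCl3
Check atoms: Al: 2=2, Cl: 6=6
Balanced

Yes, balanced


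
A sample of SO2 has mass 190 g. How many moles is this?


M(SO2) = 64.07 g/mol
n = mass/M = 190/64.07 = 2.9655 mol

2.9655 mol


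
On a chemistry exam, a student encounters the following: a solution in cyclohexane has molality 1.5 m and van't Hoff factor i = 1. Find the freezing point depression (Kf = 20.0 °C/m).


ΔTf = Kf × m × i
= 20.0 × 1.5 × 1
= 30.0 °C

30.0 °C


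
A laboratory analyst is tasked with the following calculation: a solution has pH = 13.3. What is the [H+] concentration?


[H+] = 10^(-pH) = 10^(-13.3)
= 5.01×10^-14 M

5.01×10^-14 M


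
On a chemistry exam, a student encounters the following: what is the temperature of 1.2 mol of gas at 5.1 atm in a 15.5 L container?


PV = nRT  (R = 0.08206 L·atm/(mol·K))
T = PV/(nR) = 5.1×15.5/(1.2×0.08206)
= 79.05/0.098472
= 802.77 K

802.77 K


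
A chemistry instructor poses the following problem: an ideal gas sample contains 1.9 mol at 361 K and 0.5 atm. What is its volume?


PV = nRT  (R = 0.08206 L·atm/(mol·K))
V = nRT/P = 1.9×0.08206×361/0.5
= 112.57 L

112.57 L


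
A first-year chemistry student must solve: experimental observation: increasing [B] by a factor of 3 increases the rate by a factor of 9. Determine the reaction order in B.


rate ∝ [B]^n
3^n = 9 → n = 2
Order in B: 2

2


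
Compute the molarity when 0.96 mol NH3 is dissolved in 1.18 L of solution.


M = n/V = 0.96/1.18 = 0.814 mol/L

0.814 M


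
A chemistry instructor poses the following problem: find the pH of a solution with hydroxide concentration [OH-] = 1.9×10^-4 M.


pOH = -log10([OH-]) = -log10(1.9×10^-4)
= 4 - log10(1.9) = 3.72
pH = 14 - pOH = 14 - 3.72 = 10.28

10.28


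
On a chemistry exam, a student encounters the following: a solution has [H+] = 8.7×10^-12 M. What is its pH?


pH = -log10([H+]) = -log10(8.7×10^-12)
= 12 - log10(8.7)
= 12 - 0.94
= 11.06

11.06


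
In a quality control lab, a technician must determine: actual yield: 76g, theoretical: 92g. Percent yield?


% yield = actual/theoretical × 100
= 76/92 × 100
= 82.61%

82.61%


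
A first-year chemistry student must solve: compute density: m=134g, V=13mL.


ρ = mass/volume
= 134/13
= 10.308 g/mL

10.308 g/mL


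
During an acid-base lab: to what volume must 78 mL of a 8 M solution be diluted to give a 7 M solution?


C1V1 = C2V2
8 × 78 = 7 × V2
V2 = 624/7 = 89.14 mL

89.14 mL


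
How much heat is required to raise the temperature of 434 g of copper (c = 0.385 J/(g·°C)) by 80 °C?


q = mcΔT = 434 × 0.385 × 80
= 13367.20 J

13367.20 J


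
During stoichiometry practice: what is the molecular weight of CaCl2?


M(CaCl2) = 1×40.08 + 2×35.45
= 40.08 + 70.9
= 110.98 g/mol

110.98 g/mol


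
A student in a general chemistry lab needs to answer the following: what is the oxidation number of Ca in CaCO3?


Group 2 metal: +2
Oxidation number: +2

+2


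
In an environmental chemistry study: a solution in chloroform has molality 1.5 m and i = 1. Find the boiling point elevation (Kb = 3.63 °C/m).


ΔTb = Kb × m × i
= 3.63 × 1.5 × 1
= 5.445 °C

5.445 °C


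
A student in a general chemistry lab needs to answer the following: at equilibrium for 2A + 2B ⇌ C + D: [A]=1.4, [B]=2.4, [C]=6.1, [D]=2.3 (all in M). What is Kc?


Kc = [C][D]/([A]^2[B]^2)
= (6.1^1 × 2.3^1)/(1.4^2 × 2.4^2)
= 14.03/11.2896
= 1.243

1.243


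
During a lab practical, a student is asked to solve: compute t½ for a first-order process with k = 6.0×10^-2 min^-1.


t½ = ln2/k = 0.693147/(6.0×10^-2 min^-1)
= 11.55 min

11.55 min


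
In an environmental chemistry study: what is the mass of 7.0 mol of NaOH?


M(NaOH) = 40.0 g/mol
mass = n × M = 7.0 × 40.0 = 280.00 g

280.00 g


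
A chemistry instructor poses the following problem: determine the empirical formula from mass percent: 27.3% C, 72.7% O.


Assume 100 g sample. Moles of each element:
  C: 27.3/12.01 = 2.273 mol
  O: 72.7/16.0 = 4.544 mol
Divide by smallest (2.273):
  C: 2.273/2.273 = 1.0
  O: 4.544/2.273 = 2.0
Empirical formula: CO2

CO2


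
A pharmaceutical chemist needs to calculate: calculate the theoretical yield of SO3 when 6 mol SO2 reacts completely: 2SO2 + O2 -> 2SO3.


Mole ratio SO3:SO2 = 2:2
n(SO3) = 6 × 2/2 = 6.000 mol
mass = 6.000 × 80.07 = 480.42 g

480.42 g


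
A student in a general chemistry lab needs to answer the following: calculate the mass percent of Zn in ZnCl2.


M(ZnCl2) = 1×65.38 + 2×35.45 = 136.28 g/mol
Mass of Zn = 1 × 65.38 = 65.38 g/mol
% Zn = 65.38/136.28 × 100 = 47.97%

47.97%


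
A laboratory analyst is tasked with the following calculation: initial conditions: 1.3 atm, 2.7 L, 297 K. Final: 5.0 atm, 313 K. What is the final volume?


P1V1/T1 = P2V2/T2
V2 = P1V1T2/(T1P2)
= 1.3×2.7×313/(297×5.0)
= 0.74 L

0.74 L


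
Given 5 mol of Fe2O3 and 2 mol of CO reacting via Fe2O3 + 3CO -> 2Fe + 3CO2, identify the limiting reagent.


Mole ratio available / coefficient:
  Fe2O3: 5/1 = 5.000
  CO: 2/3 = 0.667
Smaller ratio is limiting.

CO


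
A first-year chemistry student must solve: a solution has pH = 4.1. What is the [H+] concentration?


[H+] = 10^(-pH) = 10^(-4.1)
= 7.94×10^-5 M

7.94×10^-5 M


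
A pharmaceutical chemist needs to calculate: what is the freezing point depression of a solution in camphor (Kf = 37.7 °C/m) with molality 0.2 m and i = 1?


ΔTf = Kf × m × i
= 37.7 × 0.2 × 1
= 7.54 °C

7.54 °C


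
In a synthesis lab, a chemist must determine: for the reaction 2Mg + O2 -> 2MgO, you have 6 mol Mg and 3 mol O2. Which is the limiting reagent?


Mole ratio available / coefficient:
  Mg: 6/2 = 3.000
  O2: 3/1 = 3.000
Smaller ratio is limiting.

neither (stoichiometric); Mg and O2 are fully consumed


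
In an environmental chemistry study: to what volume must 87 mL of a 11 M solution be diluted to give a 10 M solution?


C1V1 = C2V2
11 × 87 = 10 × V2
V2 = 957/10 = 95.7 mL

95.7 mL


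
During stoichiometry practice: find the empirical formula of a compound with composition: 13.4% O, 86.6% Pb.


Assume 100 g sample. Moles of each element:
  O: 13.4/16.0 = 0.838 mol
  Pb: 86.6/207.2 = 0.418 mol
Divide by smallest (0.418):
  O: 0.838/0.418 = 2.0
  Pb: 0.418/0.418 = 1.0
Empirical formula: PbO2

PbO2


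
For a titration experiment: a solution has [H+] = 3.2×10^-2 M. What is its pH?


pH = -log10([H+]) = -log10(3.2×10^-2)
= 2 - log10(3.2)
= 2 - 0.51
= 1.49

1.49


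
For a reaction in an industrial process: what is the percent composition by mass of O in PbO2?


M(PbO2) = 1×207.2 + 2×16.0 = 239.20 g/mol
Mass of O = 2 × 16.0 = 32.00 g/mol
% O = 32.00/239.20 × 100 = 13.38%

13.38%


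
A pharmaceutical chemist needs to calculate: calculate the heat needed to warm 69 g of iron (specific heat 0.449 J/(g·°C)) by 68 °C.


q = mcΔT = 69 × 0.449 × 68
= 2106.71 J

2106.71 J


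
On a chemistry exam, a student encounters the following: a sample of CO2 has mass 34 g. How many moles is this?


M(CO2) = 44.01 g/mol
n = mass/M = 34/44.01 = 0.7726 mol

0.7726 mol


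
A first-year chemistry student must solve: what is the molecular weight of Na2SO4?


M(Na2SO4) = 2×22.99 + 1×32.07 + 4×16.0
= 45.98 + 32.07 + 64.0
= 142.05 g/mol

142.05 g/mol


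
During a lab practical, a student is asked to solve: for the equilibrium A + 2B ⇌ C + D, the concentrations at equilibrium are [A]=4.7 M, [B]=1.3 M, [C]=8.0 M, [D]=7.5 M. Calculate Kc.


Kc = [C][D]/([A][B]^2)
= (8.0^1 × 7.5^1)/(4.7^1 × 1.3^2)
= 60/7.943
= 7.554

7.554


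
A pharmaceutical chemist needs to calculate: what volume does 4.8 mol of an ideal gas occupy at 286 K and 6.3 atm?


PV = nRT  (R = 0.08206 L·atm/(mol·K))
V = nRT/P = 4.8×0.08206×286/6.3
= 17.881 L

17.881 L


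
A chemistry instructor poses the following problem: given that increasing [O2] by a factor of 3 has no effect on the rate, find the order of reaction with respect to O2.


rate ∝ [O2]^n
rate ∝ [O2]^0
Order in O2: 0

0


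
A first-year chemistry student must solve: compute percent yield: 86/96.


% yield = actual/theoretical × 100
= 86/96 × 100
= 89.58%

89.58%


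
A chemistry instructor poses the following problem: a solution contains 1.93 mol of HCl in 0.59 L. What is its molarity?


M = n/V = 1.93/0.59 = 3.271 mol/L

3.271 M


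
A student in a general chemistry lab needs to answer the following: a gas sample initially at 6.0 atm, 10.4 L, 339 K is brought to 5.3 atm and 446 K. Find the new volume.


P1V1/T1 = P2V2/T2
V2 = P1V1T2/(T1P2)
= 6.0×10.4×446/(339×5.3)
= 15.49 L

15.49 L


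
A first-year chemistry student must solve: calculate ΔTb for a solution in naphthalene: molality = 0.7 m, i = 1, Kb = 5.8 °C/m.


ΔTb = Kb × m × i
= 5.8 × 0.7 × 1
= 4.06 °C

4.06 °C


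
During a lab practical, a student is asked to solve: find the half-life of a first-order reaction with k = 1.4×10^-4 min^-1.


t½ = ln2/k = 0.693147/(1.4×10^-4 min^-1)
= 4951 min

4951 min


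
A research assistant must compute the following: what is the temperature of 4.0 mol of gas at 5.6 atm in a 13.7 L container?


PV = nRT  (R = 0.08206 L·atm/(mol·K))
T = PV/(nR) = 5.6×13.7/(4.0×0.08206)
= 76.72/0.328240
= 233.73 K

233.73 K


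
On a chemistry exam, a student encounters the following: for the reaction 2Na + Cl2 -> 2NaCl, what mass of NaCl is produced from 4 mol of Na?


Mole ratio NaCl:Na = 2:2
n(NaCl) = 4 × 2/2 = 4.000 mol
mass = 4.000 × 58.44 = 233.76 g

233.76 g


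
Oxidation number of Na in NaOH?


Group 1 metal: +1
Oxidation number: +1

+1


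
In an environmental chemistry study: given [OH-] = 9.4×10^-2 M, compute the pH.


pOH = -log10([OH-]) = -log10(9.4×10^-2)
= 2 - log10(9.4) = 1.03
pH = 14 - pOH = 14 - 1.03 = 12.97

12.97


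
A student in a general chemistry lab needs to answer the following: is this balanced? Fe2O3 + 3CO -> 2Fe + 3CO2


Equation: Fe2O3 + 3CO -> 2Fe + 3CO2
Check atoms: C: 3=3, Fe: 2=2, O: 6=6
Balanced

Yes, balanced


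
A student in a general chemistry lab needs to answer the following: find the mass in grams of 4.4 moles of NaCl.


M(NaCl) = 58.44 g/mol
mass = n × M = 4.4 × 58.44 = 257.14 g

257.14 g


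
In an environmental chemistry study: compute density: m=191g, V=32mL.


ρ = mass/volume
= 191/32
= 5.969 g/mL

5.969 g/mL


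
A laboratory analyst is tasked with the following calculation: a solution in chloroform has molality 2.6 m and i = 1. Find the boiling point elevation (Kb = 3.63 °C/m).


ΔTb = Kb × m × i
= 3.63 × 2.6 × 1
= 9.438 °C

9.438 °C


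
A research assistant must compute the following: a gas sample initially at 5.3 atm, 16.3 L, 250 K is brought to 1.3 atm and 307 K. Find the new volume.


P1V1/T1 = P2V2/T2
V2 = P1V1T2/(T1P2)
= 5.3×16.3×307/(250×1.3)
= 81.605 L

81.605 L


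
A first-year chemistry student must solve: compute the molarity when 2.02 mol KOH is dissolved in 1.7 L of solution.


M = n/V = 2.02/1.7 = 1.188 mol/L

1.188 M


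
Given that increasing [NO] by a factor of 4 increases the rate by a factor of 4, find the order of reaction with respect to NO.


rate ∝ [NO]^n
4^n = 4 → n = 1
Order in NO: 1

1


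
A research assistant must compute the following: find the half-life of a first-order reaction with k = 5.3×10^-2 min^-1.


t½ = ln2/k = 0.693147/(5.3×10^-2 min^-1)
= 13.08 min

13.08 min


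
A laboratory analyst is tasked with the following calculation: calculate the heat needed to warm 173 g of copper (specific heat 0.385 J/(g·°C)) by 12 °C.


q = mcΔT = 173 × 0.385 × 12
= 799.26 J

799.26 J


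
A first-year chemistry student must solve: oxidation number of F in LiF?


F is always -1
Oxidation number: -1

-1


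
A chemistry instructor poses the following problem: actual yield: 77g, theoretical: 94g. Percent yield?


% yield = actual/theoretical × 100
= 77/94 × 100
= 81.91%

81.91%


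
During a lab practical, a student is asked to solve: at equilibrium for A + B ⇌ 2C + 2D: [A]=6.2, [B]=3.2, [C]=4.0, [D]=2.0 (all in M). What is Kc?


Kc = [C]^2[D]^2/([A][B])
= (4.0^2 × 2.0^2)/(6.2^1 × 3.2^1)
= 64/19.84
= 3.226

3.226


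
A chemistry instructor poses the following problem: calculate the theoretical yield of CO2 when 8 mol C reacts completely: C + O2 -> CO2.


Mole ratio CO2:C = 1:1
n(CO2) = 8 × 1/1 = 8.000 mol
mass = 8.000 × 44.01 = 352.08 g

352.08 g


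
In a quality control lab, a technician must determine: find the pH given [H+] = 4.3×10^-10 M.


pH = -log10([H+]) = -log10(4.3×10^-10)
= 10 - log10(4.3)
= 10 - 0.63
= 9.37

9.37


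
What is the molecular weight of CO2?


M(CO2) = 1×12.01 + 2×16.0
= 12.01 + 32.0
= 44.01 g/mol

44.01 g/mol


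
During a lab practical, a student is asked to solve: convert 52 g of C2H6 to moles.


M(C2H6) = 30.07 g/mol
n = mass/M = 52/30.07 = 1.7293 mol

1.7293 mol


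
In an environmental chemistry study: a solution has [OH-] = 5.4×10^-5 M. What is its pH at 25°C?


pOH = -log10([OH-]) = -log10(5.4×10^-5)
= 5 - log10(5.4) = 4.27
pH = 14 - pOH = 14 - 4.27 = 9.73

9.73


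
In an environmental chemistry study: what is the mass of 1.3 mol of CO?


M(CO) = 28.01 g/mol
mass = n × M = 1.3 × 28.01 = 36.41 g

36.41 g


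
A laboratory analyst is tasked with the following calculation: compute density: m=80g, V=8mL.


ρ = mass/volume
= 80/8
= 10.0 g/mL

10.0 g/mL


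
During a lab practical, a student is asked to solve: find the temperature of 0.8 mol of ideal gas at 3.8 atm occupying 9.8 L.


PV = nRT  (R = 0.08206 L·atm/(mol·K))
T = PV/(nR) = 3.8×9.8/(0.8×0.08206)
= 37.24/0.065648
= 567.27 K

567.27 K


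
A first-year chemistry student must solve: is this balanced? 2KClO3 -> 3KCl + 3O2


Equation: 2KClO3 -> 3KCl + 3O2
Check atoms: Cl: 2≠3, K: 2≠3, O: 6=6
Not balanced

No, not balanced


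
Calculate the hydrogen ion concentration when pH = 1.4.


[H+] = 10^(-pH) = 10^(-1.4)
= 3.98×10^-2 M

3.98×10^-2 M


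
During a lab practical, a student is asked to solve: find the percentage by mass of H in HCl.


M(HCl) = 1×1.008 + 1×35.45 = 36.458 g/mol
Mass of H = 1 × 1.008 = 1.008 g/mol
% H = 1.008/36.458 × 100 = 2.76%

2.76%


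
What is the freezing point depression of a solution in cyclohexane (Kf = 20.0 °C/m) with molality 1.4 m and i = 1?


ΔTf = Kf × m × i
= 20.0 × 1.4 × 1
= 28.0 °C

28.0 °C


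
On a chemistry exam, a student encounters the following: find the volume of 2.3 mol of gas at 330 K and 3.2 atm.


PV = nRT  (R = 0.08206 L·atm/(mol·K))
V = nRT/P = 2.3×0.08206×330/3.2
= 19.464 L

19.464 L


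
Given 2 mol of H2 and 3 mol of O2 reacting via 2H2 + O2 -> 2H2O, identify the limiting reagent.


Mole ratio available / coefficient:
  H2: 2/2 = 1.000
  O2: 3/1 = 3.000
Smaller ratio is limiting.

H2


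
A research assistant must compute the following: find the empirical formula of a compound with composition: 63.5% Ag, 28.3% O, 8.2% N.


Assume 100 g sample. Moles of each element:
  Ag: 63.5/107.87 = 0.589 mol
  O: 28.3/16.0 = 1.769 mol
  N: 8.2/14.01 = 0.585 mol
Divide by smallest (0.585):
  Ag: 0.589/0.585 = 1.01
  O: 1.769/0.585 = 3.02
  N: 0.585/0.585 = 1.0
Empirical formula: AgNO3

AgNO3


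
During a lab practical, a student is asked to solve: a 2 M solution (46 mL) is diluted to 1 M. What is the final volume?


C1V1 = C2V2
2 × 46 = 1 × V2
V2 = 92/1 = 92.0 mL

92.0 mL


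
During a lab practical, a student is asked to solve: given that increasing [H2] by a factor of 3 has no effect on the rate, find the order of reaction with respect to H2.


rate ∝ [H2]^n
rate ∝ [H2]^0
Order in H2: 0

0


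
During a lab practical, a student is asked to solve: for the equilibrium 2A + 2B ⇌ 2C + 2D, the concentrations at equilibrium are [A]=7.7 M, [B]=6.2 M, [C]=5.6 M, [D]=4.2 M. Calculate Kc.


Kc = [C]^2[D]^2/([A]^2[B]^2)
= (5.6^2 × 4.2^2)/(7.7^2 × 6.2^2)
= 553.1904/2279.1076
= 0.2427

0.2427


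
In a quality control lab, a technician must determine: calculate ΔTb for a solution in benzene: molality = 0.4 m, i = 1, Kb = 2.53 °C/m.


ΔTb = Kb × m × i
= 2.53 × 0.4 × 1
= 1.012 °C

1.012 °C


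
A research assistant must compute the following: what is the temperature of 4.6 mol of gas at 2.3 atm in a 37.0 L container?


PV = nRT  (R = 0.08206 L·atm/(mol·K))
T = PV/(nR) = 2.3×37.0/(4.6×0.08206)
= 85.10/0.377476
= 225.44 K

225.44 K


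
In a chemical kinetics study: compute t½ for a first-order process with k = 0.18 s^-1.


t½ = ln2/k = 0.693147/(0.18 s^-1)
= 3.851 s

3.851 s


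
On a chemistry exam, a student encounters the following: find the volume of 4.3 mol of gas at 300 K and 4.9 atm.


PV = nRT  (R = 0.08206 L·atm/(mol·K))
V = nRT/P = 4.3×0.08206×300/4.9
= 21.604 L

21.604 L


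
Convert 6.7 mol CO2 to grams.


M(CO2) = 44.01 g/mol
mass = n × M = 6.7 × 44.01 = 294.87 g

294.87 g


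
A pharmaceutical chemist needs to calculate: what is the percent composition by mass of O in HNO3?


M(HNO3) = 1×1.008 + 1×14.01 + 3×16.0 = 63.018 g/mol
Mass of O = 3 × 16.0 = 48.00 g/mol
% O = 48.00/63.018 × 100 = 76.17%

76.17%


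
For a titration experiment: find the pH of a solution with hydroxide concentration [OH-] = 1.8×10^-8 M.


pOH = -log10([OH-]) = -log10(1.8×10^-8)
= 8 - log10(1.8) = 7.74
pH = 14 - pOH = 14 - 7.74 = 6.26

6.26


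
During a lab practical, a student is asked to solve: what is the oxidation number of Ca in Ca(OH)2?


Group 2 metal: +2
Oxidation number: +2

+2


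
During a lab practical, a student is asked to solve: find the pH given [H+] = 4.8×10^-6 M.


pH = -log10([H+]) = -log10(4.8×10^-6)
= 6 - log10(4.8)
= 6 - 0.68
= 5.32

5.32


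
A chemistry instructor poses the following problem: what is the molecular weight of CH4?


M(CH4) = 1×12.01 + 4×1.008
= 12.01 + 4.03
= 16.04 g/mol

16.04 g/mol


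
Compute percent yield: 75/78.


% yield = actual/theoretical × 100
= 75/78 × 100
= 96.15%

96.15%


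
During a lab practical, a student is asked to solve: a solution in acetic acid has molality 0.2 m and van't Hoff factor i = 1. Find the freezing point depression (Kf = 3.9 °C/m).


ΔTf = Kf × m × i
= 3.9 × 0.2 × 1
= 0.78 °C

0.78 °C


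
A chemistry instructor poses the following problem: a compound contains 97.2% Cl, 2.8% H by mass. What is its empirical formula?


Assume 100 g sample. Moles of each element:
  Cl: 97.2/35.45 = 2.742 mol
  H: 2.8/1.008 = 2.778 mol
Divide by smallest (2.742):
  Cl: 2.742/2.742 = 1.0
  H: 2.778/2.742 = 1.01
Empirical formula: HCl

HCl


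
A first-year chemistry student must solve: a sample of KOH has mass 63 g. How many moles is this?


M(KOH) = 56.11 g/mol
n = mass/M = 63/56.11 = 1.1228 mol

1.1228 mol


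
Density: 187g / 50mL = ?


ρ = mass/volume
= 187/50
= 3.74 g/mL

3.74 g/mL


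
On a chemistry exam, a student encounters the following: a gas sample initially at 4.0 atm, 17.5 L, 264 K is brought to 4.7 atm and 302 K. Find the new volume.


P1V1/T1 = P2V2/T2
V2 = P1V1T2/(T1P2)
= 4.0×17.5×302/(264×4.7)
= 17.037 L

17.037 L


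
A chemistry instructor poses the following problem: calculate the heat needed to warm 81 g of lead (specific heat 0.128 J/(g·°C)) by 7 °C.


q = mcΔT = 81 × 0.128 × 7
= 72.58 J

72.58 J


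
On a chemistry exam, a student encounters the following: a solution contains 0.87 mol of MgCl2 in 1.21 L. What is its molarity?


M = n/V = 0.87/1.21 = 0.719 mol/L

0.719 M


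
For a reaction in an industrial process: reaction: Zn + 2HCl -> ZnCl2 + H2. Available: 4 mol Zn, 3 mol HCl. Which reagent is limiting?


Mole ratio available / coefficient:
  Zn: 4/1 = 4.000
  HCl: 3/2 = 1.500
Smaller ratio is limiting.

HCl


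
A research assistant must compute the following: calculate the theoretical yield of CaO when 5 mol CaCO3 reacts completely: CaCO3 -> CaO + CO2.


Mole ratio CaO:CaCO3 = 1:1
n(CaO) = 5 × 1/1 = 5.000 mol
mass = 5.000 × 56.08 = 280.4 g

280.4 g


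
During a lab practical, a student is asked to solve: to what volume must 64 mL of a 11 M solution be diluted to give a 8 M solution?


C1V1 = C2V2
11 × 64 = 8 × V2
V2 = 704/8 = 88.0 mL

88.0 mL


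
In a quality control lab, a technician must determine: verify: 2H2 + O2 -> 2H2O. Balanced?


Equation: 2H2 + O2 -> 2H2O
Check atoms: H: 4=4, O: 2=2
Balanced

Yes, balanced


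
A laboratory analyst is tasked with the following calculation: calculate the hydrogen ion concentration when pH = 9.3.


[H+] = 10^(-pH) = 10^(-9.3)
= 5.01×10^-10 M

5.01×10^-10 M


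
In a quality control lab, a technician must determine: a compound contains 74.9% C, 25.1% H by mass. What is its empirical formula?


Assume 100 g sample. Moles of each element:
  C: 74.9/12.01 = 6.236 mol
  H: 25.1/1.008 = 24.901 mol
Divide by smallest (6.236):
  C: 6.236/6.236 = 1.0
  H: 24.901/6.236 = 3.99
Empirical formula: CH4

CH4


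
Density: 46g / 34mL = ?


ρ = mass/volume
= 46/34
= 1.353 g/mL

1.353 g/mL


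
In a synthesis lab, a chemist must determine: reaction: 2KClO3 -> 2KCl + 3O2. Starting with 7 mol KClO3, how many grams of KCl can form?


Mole ratio KCl:KClO3 = 2:2
n(KCl) = 7 × 2/2 = 7.000 mol
mass = 7.000 × 74.55 = 521.85 g

521.85 g


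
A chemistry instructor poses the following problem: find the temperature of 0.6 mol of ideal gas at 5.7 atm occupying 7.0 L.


PV = nRT  (R = 0.08206 L·atm/(mol·K))
T = PV/(nR) = 5.7×7.0/(0.6×0.08206)
= 39.90/0.049236
= 810.38 K

810.38 K


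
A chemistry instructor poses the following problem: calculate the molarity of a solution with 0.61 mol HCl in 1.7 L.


M = n/V = 0.61/1.7 = 0.359 mol/L

0.359 M


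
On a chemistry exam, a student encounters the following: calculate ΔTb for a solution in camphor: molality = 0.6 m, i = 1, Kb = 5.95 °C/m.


ΔTb = Kb × m × i
= 5.95 × 0.6 × 1
= 3.57 °C

3.57 °C


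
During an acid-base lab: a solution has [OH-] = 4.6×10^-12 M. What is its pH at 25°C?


pOH = -log10([OH-]) = -log10(4.6×10^-12)
= 12 - log10(4.6) = 11.34
pH = 14 - pOH = 14 - 11.34 = 2.66

2.66


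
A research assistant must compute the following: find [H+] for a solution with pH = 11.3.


[H+] = 10^(-pH) = 10^(-11.3)
= 5.01×10^-12 M

5.01×10^-12 M


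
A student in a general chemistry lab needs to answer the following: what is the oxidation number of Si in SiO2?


x + 2(-2) = 0, so x = +4
Oxidation number: +4

+4


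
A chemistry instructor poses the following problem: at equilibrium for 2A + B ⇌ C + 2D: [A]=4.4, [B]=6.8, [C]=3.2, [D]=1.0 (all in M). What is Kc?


Kc = [C][D]^2/([A]^2[B])
= (3.2^1 × 1.0^2)/(4.4^2 × 6.8^1)
= 3.2/131.648
= 0.02431

0.02431


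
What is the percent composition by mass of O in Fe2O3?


M(Fe2O3) = 2×55.85 + 3×16.0 = 159.70 g/mol
Mass of O = 3 × 16.0 = 48.00 g/mol
% O = 48.00/159.70 × 100 = 30.06%

30.06%


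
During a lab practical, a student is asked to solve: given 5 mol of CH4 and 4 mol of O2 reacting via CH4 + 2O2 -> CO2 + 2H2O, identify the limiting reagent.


Mole ratio available / coefficient:
  CH4: 5/1 = 5.000
  O2: 4/2 = 2.000
Smaller ratio is limiting.

O2


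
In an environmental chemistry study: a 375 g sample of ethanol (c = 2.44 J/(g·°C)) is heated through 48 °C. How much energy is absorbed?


q = mcΔT = 375 × 2.44 × 48
= 43920.00 J

43920.00 J


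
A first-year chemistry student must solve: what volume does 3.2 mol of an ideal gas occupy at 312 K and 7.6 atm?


PV = nRT  (R = 0.08206 L·atm/(mol·K))
V = nRT/P = 3.2×0.08206×312/7.6
= 10.78 L

10.78 L


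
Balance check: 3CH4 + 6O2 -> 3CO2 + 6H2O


Equation: 3CH4 + 6O2 -> 3CO2 + 6H2O
Check atoms: C: 3=3, H: 12=12, O: 12=12
Balanced

Yes, balanced


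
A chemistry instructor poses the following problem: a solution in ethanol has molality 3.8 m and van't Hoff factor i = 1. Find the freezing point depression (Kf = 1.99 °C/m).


ΔTf = Kf × m × i
= 1.99 × 3.8 × 1
= 7.562 °C

7.562 °C


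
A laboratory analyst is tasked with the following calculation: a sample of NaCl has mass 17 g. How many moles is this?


M(NaCl) = 58.44 g/mol
n = mass/M = 17/58.44 = 0.2909 mol

0.2909 mol


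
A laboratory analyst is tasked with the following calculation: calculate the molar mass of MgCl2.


M(MgCl2) = 1×24.31 + 2×35.45
= 24.31 + 70.9
= 95.21 g/mol

95.21 g/mol


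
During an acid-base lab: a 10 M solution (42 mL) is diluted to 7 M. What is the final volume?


C1V1 = C2V2
10 × 42 = 7 × V2
V2 = 420/7 = 60.0 mL

60.0 mL


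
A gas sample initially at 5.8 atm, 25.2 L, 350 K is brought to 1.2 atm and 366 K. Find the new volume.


P1V1/T1 = P2V2/T2
V2 = P1V1T2/(T1P2)
= 5.8×25.2×366/(350×1.2)
= 127.368 L

127.368 L


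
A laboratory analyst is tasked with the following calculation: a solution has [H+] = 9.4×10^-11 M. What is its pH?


pH = -log10([H+]) = -log10(9.4×10^-11)
= 11 - log10(9.4)
= 11 - 0.97
= 10.03

10.03


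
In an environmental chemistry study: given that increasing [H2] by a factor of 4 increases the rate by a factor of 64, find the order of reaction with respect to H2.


rate ∝ [H2]^n
4^n = 64 → n = 3
Order in H2: 3

3


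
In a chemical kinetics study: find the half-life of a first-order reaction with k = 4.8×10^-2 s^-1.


t½ = ln2/k = 0.693147/(4.8×10^-2 s^-1)
= 14.44 s

14.44 s


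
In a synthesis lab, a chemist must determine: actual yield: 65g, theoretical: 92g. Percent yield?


% yield = actual/theoretical × 100
= 65/92 × 100
= 70.65%

70.65%


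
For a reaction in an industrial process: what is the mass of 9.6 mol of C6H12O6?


M(C6H12O6) = 180.16 g/mol
mass = n × M = 9.6 × 180.16 = 1729.54 g

1729.54 g


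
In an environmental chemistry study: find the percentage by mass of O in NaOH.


M(NaOH) = 1×22.99 + 1×16.0 + 1×1.008 = 39.998 g/mol
Mass of O = 1 × 16.0 = 16.00 g/mol
% O = 16.00/39.998 × 100 = 40.00%

40.00%


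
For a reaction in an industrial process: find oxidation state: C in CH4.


x + 4(+1) = 0, so x = -4
Oxidation number: -4

-4


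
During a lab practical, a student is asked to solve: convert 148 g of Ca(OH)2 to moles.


M(Ca(OH)2) = 74.1 g/mol
n = mass/M = 148/74.1 = 1.9973 mol

1.9973 mol


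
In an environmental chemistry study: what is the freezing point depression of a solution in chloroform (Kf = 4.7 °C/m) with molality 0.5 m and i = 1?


ΔTf = Kf × m × i
= 4.7 × 0.5 × 1
= 2.35 °C

2.35 °C


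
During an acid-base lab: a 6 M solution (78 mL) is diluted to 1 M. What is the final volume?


C1V1 = C2V2
6 × 78 = 1 × V2
V2 = 468/1 = 468.0 mL

468.0 mL


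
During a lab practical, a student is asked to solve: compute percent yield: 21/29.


% yield = actual/theoretical × 100
= 21/29 × 100
= 72.41%

72.41%


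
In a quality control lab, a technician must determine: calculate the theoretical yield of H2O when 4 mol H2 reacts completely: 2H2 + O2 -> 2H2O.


Mole ratio H2O:H2 = 2:2
n(H2O) = 4 × 2/2 = 4.000 mol
mass = 4.000 × 18.02 = 72.08 g

72.08 g


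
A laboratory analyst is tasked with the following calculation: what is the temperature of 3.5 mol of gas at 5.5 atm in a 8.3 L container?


PV = nRT  (R = 0.08206 L·atm/(mol·K))
T = PV/(nR) = 5.5×8.3/(3.5×0.08206)
= 45.65/0.287210
= 158.94 K

158.94 K
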